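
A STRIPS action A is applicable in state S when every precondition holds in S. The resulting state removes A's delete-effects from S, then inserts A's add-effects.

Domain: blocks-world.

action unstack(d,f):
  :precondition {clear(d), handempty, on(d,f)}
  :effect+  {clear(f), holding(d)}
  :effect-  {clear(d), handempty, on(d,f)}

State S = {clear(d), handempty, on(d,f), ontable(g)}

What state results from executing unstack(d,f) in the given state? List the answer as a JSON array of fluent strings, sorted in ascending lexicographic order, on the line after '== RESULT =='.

Compute (S \ del) ∪ add:
  pre ⊆ S: {clear(d), handempty, on(d,f)} ⊆ S  — applicable
  S \ del = {ontable(g)}
  ∪ add   = {clear(f), holding(d), ontable(g)}

== RESULT ==
["clear(f)", "holding(d)", "ontable(g)"]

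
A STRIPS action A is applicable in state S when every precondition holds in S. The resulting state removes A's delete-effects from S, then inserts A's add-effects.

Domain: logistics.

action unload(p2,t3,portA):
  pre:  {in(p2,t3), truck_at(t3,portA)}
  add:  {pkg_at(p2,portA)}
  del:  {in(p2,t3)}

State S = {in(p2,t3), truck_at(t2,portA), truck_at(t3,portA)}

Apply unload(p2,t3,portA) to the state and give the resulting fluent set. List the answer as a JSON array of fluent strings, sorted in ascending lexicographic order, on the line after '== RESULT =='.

Progress:
  pre ⊆ S: {in(p2,t3), truck_at(t3,portA)} ⊆ S  — applicable
  S \ del = {truck_at(t2,portA), truck_at(t3,portA)}
  ∪ add   = {pkg_at(p2,portA), truck_at(t2,portA), truck_at(t3,portA)}

== RESULT ==
["pkg_at(p2,portA)", "truck_at(t2,portA)", "truck_at(t3,portA)"]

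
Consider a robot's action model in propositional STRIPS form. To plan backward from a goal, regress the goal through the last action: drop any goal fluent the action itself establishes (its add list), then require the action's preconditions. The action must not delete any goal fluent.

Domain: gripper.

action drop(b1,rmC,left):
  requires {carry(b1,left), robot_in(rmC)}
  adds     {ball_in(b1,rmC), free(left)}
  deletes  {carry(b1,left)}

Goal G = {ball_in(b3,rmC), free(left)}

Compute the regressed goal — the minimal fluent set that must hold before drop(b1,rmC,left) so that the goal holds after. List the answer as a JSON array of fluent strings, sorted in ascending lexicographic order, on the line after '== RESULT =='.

Compute (G \ add) ∪ pre:
  G ∩ del = {}  (empty — regression defined)
  G \ add = {ball_in(b3,rmC), free(left)} \ {ball_in(b1,rmC), free(left)} = {ball_in(b3,rmC)}
  ∪ pre   = {ball_in(b3,rmC)} ∪ {carry(b1,left), robot_in(rmC)}
          = {ball_in(b3,rmC), carry(b1,left), robot_in(rmC)}

== RESULT ==
["ball_in(b3,rmC)", "carry(b1,left)", "robot_in(rmC)"]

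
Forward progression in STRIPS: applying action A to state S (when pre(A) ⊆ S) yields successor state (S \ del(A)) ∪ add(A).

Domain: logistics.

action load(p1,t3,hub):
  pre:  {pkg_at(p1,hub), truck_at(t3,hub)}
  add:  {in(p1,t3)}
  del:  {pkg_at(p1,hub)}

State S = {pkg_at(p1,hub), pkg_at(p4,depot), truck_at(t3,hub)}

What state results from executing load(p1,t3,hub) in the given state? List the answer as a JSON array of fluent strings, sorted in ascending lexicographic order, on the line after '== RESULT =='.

Progress:
  pre ⊆ S: {pkg_at(p1,hub), truck_at(t3,hub)} ⊆ S  — applicable
  S \ del = {pkg_at(p4,depot), truck_at(t3,hub)}
  ∪ add   = {in(p1,t3), pkg_at(p4,depot), truck_at(t3,hub)}

== RESULT ==
["in(p1,t3)", "pkg_at(p4,depot)", "truck_at(t3,hub)"]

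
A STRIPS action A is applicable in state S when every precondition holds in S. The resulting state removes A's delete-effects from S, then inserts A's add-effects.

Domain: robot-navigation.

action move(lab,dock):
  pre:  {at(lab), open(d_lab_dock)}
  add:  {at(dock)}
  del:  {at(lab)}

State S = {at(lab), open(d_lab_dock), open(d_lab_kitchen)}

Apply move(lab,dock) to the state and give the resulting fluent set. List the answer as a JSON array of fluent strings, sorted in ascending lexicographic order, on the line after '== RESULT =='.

Progress:
  pre ⊆ S: {at(lab), open(d_lab_dock)} ⊆ S  — applicable
  S \ del = {open(d_lab_dock), open(d_lab_kitchen)}
  ∪ add   = {at(dock), open(d_lab_dock), open(d_lab_kitchen)}

== RESULT ==
["at(dock)", "open(d_lab_dock)", "open(d_lab_kitchen)"]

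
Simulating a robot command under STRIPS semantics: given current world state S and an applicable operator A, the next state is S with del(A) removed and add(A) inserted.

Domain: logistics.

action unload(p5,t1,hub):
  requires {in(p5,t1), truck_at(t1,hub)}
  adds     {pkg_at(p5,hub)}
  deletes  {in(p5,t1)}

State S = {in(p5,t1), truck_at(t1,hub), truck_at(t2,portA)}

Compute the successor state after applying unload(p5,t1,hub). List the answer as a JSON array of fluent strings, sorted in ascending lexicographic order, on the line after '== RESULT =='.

Compute (S \ del) ∪ add:
  pre ⊆ S: {in(p5,t1), truck_at(t1,hub)} ⊆ S  — applicable
  S \ del = {truck_at(t1,hub), truck_at(t2,portA)}
  ∪ add   = {pkg_at(p5,hub), truck_at(t1,hub), truck_at(t2,portA)}

== RESULT ==
["pkg_at(p5,hub)", "truck_at(t1,hub)", "truck_at(t2,portA)"]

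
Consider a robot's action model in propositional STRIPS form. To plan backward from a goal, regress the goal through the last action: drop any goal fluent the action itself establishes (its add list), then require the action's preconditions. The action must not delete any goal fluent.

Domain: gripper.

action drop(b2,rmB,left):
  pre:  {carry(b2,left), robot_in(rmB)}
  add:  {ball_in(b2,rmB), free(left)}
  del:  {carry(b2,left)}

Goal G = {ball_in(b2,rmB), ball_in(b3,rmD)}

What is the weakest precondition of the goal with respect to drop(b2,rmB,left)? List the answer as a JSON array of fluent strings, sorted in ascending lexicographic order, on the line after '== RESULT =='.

Compute (G \ add) ∪ pre:
  G ∩ del = {}  (empty — regression defined)
  G \ add = {ball_in(b2,rmB), ball_in(b3,rmD)} \ {ball_in(b2,rmB), free(left)} = {ball_in(b3,rmD)}
  ∪ pre   = {ball_in(b3,rmD)} ∪ {carry(b2,left), robot_in(rmB)}
          = {ball_in(b3,rmD), carry(b2,left), robot_in(rmB)}

== RESULT ==
["ball_in(b3,rmD)", "carry(b2,left)", "robot_in(rmB)"]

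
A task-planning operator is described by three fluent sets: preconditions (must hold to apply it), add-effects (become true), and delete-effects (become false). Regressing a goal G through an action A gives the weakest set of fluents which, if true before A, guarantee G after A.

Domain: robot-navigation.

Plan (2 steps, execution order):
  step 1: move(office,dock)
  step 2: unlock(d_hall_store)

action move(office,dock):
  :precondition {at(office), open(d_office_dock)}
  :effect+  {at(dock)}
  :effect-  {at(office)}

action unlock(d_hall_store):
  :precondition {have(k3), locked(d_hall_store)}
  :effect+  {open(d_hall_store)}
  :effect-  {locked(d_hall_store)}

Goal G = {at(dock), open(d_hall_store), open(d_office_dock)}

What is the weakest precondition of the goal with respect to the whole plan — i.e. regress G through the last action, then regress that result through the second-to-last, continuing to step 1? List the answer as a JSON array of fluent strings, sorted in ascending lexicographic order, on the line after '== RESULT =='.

Regress step by step:
  through step 2 (unlock(d_hall_store)): drop {open(d_hall_store)}, keep {at(dock), open(d_office_dock)}, require {have(k3), locked(d_hall_store)}
    → {at(dock), have(k3), locked(d_hall_store), open(d_office_dock)}
  through step 1 (move(office,dock)): drop {at(dock)}, keep {have(k3), locked(d_hall_store), open(d_office_dock)}, require {at(office), open(d_office_dock)}
    → {at(office), have(k3), locked(d_hall_store), open(d_office_dock)}

== RESULT ==
["at(office)", "have(k3)", "locked(d_hall_store)", "open(d_office_dock)"]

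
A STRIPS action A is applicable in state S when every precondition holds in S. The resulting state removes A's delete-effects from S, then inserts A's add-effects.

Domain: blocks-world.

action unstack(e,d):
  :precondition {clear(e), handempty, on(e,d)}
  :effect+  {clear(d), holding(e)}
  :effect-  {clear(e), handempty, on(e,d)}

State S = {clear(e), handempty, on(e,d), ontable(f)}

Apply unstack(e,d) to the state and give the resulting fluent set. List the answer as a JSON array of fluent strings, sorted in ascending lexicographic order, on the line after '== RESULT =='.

Compute (S \ del) ∪ add:
  pre ⊆ S: {clear(e), handempty, on(e,d)} ⊆ S  — applicable
  S \ del = {ontable(f)}
  ∪ add   = {clear(d), holding(e), ontable(f)}

== RESULT ==
["clear(d)", "holding(e)", "ontable(f)"]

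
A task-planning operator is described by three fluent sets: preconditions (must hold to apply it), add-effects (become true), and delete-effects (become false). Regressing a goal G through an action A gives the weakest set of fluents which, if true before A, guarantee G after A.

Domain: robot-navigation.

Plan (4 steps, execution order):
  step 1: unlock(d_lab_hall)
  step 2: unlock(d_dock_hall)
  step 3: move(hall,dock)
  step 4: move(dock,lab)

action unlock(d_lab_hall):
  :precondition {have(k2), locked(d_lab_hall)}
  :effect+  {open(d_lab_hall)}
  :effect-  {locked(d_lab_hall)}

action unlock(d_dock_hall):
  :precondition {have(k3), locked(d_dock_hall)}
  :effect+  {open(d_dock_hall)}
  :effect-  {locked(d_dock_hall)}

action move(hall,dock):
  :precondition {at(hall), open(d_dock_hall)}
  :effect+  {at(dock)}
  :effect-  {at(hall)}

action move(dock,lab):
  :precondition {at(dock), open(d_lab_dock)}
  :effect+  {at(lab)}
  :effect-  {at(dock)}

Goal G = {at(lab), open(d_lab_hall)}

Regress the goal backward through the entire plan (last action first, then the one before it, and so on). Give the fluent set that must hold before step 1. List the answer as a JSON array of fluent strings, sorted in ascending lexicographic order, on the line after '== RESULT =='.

Work backward from the goal:
  through step 4 (move(dock,lab)): drop {at(lab)}, keep {open(d_lab_hall)}, require {at(dock), open(d_lab_dock)}
    → {at(dock), open(d_lab_dock), open(d_lab_hall)}
  through step 3 (move(hall,dock)): drop {at(dock)}, keep {open(d_lab_dock), open(d_lab_hall)}, require {at(hall), open(d_dock_hall)}
    → {at(hall), open(d_dock_hall), open(d_lab_dock), open(d_lab_hall)}
  through step 2 (unlock(d_dock_hall)): drop {open(d_dock_hall)}, keep {at(hall), open(d_lab_dock), open(d_lab_hall)}, require {have(k3), locked(d_dock_hall)}
    → {at(hall), have(k3), locked(d_dock_hall), open(d_lab_dock), open(d_lab_hall)}
  through step 1 (unlock(d_lab_hall)): drop {open(d_lab_hall)}, keep {at(hall), have(k3), locked(d_dock_hall), open(d_lab_dock)}, require {have(k2), locked(d_lab_hall)}
    → {at(hall), have(k2), have(k3), locked(d_dock_hall), locked(d_lab_hall), open(d_lab_dock)}

== RESULT ==
["at(hall)", "have(k2)", "have(k3)", "locked(d_dock_hall)", "locked(d_lab_hall)", "open(d_lab_dock)"]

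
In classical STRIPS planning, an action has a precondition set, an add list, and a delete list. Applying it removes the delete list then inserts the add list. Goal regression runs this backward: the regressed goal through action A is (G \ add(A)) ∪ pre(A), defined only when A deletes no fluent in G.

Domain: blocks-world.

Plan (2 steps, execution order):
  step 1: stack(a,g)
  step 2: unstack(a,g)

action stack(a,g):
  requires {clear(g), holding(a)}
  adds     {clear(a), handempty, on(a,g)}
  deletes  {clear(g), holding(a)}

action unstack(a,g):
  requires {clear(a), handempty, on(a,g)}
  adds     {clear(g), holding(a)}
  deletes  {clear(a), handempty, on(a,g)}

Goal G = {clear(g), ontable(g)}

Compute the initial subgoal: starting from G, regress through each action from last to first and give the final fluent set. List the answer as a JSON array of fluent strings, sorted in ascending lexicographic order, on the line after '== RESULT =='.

Work backward from the goal:
  through step 2 (unstack(a,g)): drop {clear(g)}, keep {ontable(g)}, require {clear(a), handempty, on(a,g)}
    → {clear(a), handempty, on(a,g), ontable(g)}
  through step 1 (stack(a,g)): drop {clear(a), handempty, on(a,g)}, keep {ontable(g)}, require {clear(g), holding(a)}
    → {clear(g), holding(a), ontable(g)}

== RESULT ==
["clear(g)", "holding(a)", "ontable(g)"]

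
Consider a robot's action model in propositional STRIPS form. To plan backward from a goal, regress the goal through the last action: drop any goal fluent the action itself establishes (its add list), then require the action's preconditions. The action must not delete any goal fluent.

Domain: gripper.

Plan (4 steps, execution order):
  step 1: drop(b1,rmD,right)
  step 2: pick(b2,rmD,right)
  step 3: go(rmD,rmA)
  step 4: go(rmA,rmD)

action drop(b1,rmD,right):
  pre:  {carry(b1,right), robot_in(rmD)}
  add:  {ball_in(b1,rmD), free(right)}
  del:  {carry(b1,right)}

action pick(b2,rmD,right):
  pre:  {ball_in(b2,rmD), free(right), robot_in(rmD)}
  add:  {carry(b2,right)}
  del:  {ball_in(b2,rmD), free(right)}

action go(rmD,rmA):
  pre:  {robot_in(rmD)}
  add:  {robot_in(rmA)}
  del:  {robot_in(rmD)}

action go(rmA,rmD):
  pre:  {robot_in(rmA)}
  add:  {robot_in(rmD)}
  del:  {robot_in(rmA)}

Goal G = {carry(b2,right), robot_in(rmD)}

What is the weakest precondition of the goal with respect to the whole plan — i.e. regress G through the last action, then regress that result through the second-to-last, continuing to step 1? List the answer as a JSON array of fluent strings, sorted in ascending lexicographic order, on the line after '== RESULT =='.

Work backward from the goal:
  through step 4 (go(rmA,rmD)): drop {robot_in(rmD)}, keep {carry(b2,right)}, require {robot_in(rmA)}
    → {carry(b2,right), robot_in(rmA)}
  through step 3 (go(rmD,rmA)): drop {robot_in(rmA)}, keep {carry(b2,right)}, require {robot_in(rmD)}
    → {carry(b2,right), robot_in(rmD)}
  through step 2 (pick(b2,rmD,right)): drop {carry(b2,right)}, keep {robot_in(rmD)}, require {ball_in(b2,rmD), free(right), robot_in(rmD)}
    → {ball_in(b2,rmD), free(right), robot_in(rmD)}
  through step 1 (drop(b1,rmD,right)): drop {free(right)}, keep {ball_in(b2,rmD), robot_in(rmD)}, require {carry(b1,right), robot_in(rmD)}
    → {ball_in(b2,rmD), carry(b1,right), robot_in(rmD)}

== RESULT ==
["ball_in(b2,rmD)", "carry(b1,right)", "robot_in(rmD)"]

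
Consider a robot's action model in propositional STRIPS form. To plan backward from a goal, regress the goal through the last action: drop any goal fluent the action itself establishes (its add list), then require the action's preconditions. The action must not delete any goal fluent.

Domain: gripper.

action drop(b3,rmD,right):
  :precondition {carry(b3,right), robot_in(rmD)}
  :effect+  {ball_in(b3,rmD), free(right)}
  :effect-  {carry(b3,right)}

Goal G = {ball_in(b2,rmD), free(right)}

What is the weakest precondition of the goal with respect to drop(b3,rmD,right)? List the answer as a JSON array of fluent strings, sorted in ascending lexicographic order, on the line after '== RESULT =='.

Compute (G \ add) ∪ pre:
  G ∩ del = {}  (empty — regression defined)
  G \ add = {ball_in(b2,rmD), free(right)} \ {ball_in(b3,rmD), free(right)} = {ball_in(b2,rmD)}
  ∪ pre   = {ball_in(b2,rmD)} ∪ {carry(b3,right), robot_in(rmD)}
          = {ball_in(b2,rmD), carry(b3,right), robot_in(rmD)}

== RESULT ==
["ball_in(b2,rmD)", "carry(b3,right)", "robot_in(rmD)"]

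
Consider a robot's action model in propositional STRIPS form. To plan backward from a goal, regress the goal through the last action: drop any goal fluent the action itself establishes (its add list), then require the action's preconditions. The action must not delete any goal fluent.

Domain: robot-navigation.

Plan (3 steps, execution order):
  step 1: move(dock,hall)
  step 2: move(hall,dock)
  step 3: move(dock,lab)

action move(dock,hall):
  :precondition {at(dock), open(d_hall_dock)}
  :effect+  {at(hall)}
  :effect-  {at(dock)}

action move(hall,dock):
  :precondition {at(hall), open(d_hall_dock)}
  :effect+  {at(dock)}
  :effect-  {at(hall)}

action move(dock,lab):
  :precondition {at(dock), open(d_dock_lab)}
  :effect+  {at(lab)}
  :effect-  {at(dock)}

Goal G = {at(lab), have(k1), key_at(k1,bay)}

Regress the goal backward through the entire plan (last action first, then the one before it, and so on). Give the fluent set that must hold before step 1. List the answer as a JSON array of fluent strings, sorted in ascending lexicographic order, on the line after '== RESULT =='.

Work backward from the goal:
  through step 3 (move(dock,lab)): drop {at(lab)}, keep {have(k1), key_at(k1,bay)}, require {at(dock), open(d_dock_lab)}
    → {at(dock), have(k1), key_at(k1,bay), open(d_dock_lab)}
  through step 2 (move(hall,dock)): drop {at(dock)}, keep {have(k1), key_at(k1,bay), open(d_dock_lab)}, require {at(hall), open(d_hall_dock)}
    → {at(hall), have(k1), key_at(k1,bay), open(d_dock_lab), open(d_hall_dock)}
  through step 1 (move(dock,hall)): drop {at(hall)}, keep {have(k1), key_at(k1,bay), open(d_dock_lab), open(d_hall_dock)}, require {at(dock), open(d_hall_dock)}
    → {at(dock), have(k1), key_at(k1,bay), open(d_dock_lab), open(d_hall_dock)}

== RESULT ==
["at(dock)", "have(k1)", "key_at(k1,bay)", "open(d_dock_lab)", "open(d_hall_dock)"]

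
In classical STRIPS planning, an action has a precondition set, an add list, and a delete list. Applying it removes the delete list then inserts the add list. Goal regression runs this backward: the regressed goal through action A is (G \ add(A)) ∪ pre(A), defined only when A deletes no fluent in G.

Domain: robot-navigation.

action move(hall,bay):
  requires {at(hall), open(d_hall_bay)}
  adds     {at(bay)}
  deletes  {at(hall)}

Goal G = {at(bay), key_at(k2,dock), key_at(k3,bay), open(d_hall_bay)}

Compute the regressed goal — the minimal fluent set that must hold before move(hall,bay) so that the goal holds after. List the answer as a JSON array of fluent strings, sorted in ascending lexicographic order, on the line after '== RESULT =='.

Compute (G \ add) ∪ pre:
  G ∩ del = {}  (empty — regression defined)
  G \ add = {at(bay), key_at(k2,dock), key_at(k3,bay), open(d_hall_bay)} \ {at(bay)} = {key_at(k2,dock), key_at(k3,bay), open(d_hall_bay)}
  ∪ pre   = {key_at(k2,dock), key_at(k3,bay), open(d_hall_bay)} ∪ {at(hall), open(d_hall_bay)}
          = {at(hall), key_at(k2,dock), key_at(k3,bay), open(d_hall_bay)}

== RESULT ==
["at(hall)", "key_at(k2,dock)", "key_at(k3,bay)", "open(d_hall_bay)"]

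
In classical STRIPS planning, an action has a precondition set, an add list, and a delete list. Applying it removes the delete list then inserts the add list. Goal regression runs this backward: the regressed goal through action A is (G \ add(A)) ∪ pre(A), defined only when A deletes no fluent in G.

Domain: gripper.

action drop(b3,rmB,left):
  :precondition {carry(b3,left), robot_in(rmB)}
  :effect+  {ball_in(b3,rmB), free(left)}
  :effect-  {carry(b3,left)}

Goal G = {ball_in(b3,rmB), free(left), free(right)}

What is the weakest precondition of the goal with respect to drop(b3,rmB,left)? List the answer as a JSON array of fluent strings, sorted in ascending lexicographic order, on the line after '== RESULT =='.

Compute (G \ add) ∪ pre:
  G ∩ del = {}  (empty — regression defined)
  G \ add = {ball_in(b3,rmB), free(left), free(right)} \ {ball_in(b3,rmB), free(left)} = {free(right)}
  ∪ pre   = {free(right)} ∪ {carry(b3,left), robot_in(rmB)}
          = {carry(b3,left), free(right), robot_in(rmB)}

== RESULT ==
["carry(b3,left)", "free(right)", "robot_in(rmB)"]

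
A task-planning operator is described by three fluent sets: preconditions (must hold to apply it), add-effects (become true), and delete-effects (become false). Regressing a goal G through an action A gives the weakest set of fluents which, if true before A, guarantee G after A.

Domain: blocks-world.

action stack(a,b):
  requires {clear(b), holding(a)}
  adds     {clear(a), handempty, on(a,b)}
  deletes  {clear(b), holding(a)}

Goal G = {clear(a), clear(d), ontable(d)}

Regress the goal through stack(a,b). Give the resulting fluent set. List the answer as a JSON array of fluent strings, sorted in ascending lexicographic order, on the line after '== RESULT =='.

Regress:
  G ∩ del = {}  (empty — regression defined)
  G \ add = {clear(a), clear(d), ontable(d)} \ {clear(a), handempty, on(a,b)} = {clear(d), ontable(d)}
  ∪ pre   = {clear(d), ontable(d)} ∪ {clear(b), holding(a)}
          = {clear(b), clear(d), holding(a), ontable(d)}

== RESULT ==
["clear(b)", "clear(d)", "holding(a)", "ontable(d)"]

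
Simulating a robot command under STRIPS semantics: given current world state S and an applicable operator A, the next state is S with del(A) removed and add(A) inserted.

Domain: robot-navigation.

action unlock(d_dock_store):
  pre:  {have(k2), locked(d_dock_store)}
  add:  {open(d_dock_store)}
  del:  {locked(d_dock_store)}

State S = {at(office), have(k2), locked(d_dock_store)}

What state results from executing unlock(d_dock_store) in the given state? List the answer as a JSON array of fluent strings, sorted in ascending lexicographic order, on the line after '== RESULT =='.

Compute (S \ del) ∪ add:
  pre ⊆ S: {have(k2), locked(d_dock_store)} ⊆ S  — applicable
  S \ del = {at(office), have(k2)}
  ∪ add   = {at(office), have(k2), open(d_dock_store)}

== RESULT ==
["at(office)", "have(k2)", "open(d_dock_store)"]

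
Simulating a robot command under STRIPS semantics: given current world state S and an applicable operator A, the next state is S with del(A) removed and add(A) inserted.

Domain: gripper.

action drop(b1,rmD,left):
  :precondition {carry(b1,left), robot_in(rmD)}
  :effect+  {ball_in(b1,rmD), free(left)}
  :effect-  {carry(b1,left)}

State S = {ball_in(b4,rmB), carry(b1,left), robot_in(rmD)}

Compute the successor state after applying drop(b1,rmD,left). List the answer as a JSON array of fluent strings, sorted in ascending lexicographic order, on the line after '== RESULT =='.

Compute (S \ del) ∪ add:
  pre ⊆ S: {carry(b1,left), robot_in(rmD)} ⊆ S  — applicable
  S \ del = {ball_in(b4,rmB), robot_in(rmD)}
  ∪ add   = {ball_in(b1,rmD), ball_in(b4,rmB), free(left), robot_in(rmD)}

== RESULT ==
["ball_in(b1,rmD)", "ball_in(b4,rmB)", "free(left)", "robot_in(rmD)"]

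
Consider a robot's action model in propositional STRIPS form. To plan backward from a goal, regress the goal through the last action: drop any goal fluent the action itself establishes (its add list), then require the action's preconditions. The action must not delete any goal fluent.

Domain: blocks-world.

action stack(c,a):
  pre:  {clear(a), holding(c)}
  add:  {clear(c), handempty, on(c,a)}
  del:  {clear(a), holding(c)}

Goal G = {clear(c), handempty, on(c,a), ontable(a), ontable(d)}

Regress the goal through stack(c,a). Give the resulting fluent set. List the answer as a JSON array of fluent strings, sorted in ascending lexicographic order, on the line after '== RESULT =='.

Regress:
  G ∩ del = {}  (empty — regression defined)
  G \ add = {clear(c), handempty, on(c,a), ontable(a), ontable(d)} \ {clear(c), handempty, on(c,a)} = {ontable(a), ontable(d)}
  ∪ pre   = {ontable(a), ontable(d)} ∪ {clear(a), holding(c)}
          = {clear(a), holding(c), ontable(a), ontable(d)}

== RESULT ==
["clear(a)", "holding(c)", "ontable(a)", "ontable(d)"]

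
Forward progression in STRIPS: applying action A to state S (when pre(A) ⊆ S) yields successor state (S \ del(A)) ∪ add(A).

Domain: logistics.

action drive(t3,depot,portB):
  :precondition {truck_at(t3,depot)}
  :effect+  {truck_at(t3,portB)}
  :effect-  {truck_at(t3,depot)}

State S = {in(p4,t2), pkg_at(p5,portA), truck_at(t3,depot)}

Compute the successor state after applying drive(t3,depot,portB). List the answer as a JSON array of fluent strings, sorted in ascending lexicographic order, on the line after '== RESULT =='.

Progress:
  pre ⊆ S: {truck_at(t3,depot)} ⊆ S  — applicable
  S \ del = {in(p4,t2), pkg_at(p5,portA)}
  ∪ add   = {in(p4,t2), pkg_at(p5,portA), truck_at(t3,portB)}

== RESULT ==
["in(p4,t2)", "pkg_at(p5,portA)", "truck_at(t3,portB)"]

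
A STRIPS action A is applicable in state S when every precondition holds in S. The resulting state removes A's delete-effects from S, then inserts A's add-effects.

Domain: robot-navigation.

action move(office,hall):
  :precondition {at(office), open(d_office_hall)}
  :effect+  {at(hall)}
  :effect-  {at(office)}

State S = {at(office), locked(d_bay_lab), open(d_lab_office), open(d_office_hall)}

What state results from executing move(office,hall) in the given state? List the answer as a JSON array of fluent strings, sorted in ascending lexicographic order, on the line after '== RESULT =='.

Progress:
  pre ⊆ S: {at(office), open(d_office_hall)} ⊆ S  — applicable
  S \ del = {locked(d_bay_lab), open(d_lab_office), open(d_office_hall)}
  ∪ add   = {at(hall), locked(d_bay_lab), open(d_lab_office), open(d_office_hall)}

== RESULT ==
["at(hall)", "locked(d_bay_lab)", "open(d_lab_office)", "open(d_office_hall)"]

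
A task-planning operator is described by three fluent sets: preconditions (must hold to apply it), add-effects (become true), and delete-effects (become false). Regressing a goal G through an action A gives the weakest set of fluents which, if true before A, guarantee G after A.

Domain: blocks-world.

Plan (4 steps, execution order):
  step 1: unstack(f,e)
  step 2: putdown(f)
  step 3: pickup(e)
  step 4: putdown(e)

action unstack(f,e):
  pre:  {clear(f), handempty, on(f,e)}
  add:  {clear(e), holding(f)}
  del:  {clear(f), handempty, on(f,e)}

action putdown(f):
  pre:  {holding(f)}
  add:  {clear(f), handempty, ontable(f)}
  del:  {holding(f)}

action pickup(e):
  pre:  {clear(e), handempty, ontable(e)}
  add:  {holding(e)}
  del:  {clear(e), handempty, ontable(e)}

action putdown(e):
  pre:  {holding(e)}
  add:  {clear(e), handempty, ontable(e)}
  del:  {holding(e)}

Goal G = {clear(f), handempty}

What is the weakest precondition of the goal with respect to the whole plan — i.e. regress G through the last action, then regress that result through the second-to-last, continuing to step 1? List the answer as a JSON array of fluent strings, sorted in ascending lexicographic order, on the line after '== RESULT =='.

Work backward from the goal:
  through step 4 (putdown(e)): drop {handempty}, keep {clear(f)}, require {holding(e)}
    → {clear(f), holding(e)}
  through step 3 (pickup(e)): drop {holding(e)}, keep {clear(f)}, require {clear(e), handempty, ontable(e)}
    → {clear(e), clear(f), handempty, ontable(e)}
  through step 2 (putdown(f)): drop {clear(f), handempty}, keep {clear(e), ontable(e)}, require {holding(f)}
    → {clear(e), holding(f), ontable(e)}
  through step 1 (unstack(f,e)): drop {clear(e), holding(f)}, keep {ontable(e)}, require {clear(f), handempty, on(f,e)}
    → {clear(f), handempty, on(f,e), ontable(e)}

== RESULT ==
["clear(f)", "handempty", "on(f,e)", "ontable(e)"]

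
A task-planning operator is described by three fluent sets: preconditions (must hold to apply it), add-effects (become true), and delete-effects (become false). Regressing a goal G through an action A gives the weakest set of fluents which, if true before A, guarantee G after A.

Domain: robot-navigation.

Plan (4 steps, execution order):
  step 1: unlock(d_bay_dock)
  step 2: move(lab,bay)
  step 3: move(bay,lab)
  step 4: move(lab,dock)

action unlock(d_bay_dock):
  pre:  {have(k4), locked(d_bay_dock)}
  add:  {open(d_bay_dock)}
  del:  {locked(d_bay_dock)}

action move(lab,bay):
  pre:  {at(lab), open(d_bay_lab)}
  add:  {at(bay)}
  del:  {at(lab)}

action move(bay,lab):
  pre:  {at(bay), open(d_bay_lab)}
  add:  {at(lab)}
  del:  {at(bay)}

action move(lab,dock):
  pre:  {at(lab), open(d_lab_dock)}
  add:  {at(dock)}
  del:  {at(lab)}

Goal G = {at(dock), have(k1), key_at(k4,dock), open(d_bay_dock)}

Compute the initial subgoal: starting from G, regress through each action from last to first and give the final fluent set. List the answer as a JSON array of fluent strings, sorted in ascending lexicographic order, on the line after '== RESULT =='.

Work backward from the goal:
  through step 4 (move(lab,dock)): drop {at(dock)}, keep {have(k1), key_at(k4,dock), open(d_bay_dock)}, require {at(lab), open(d_lab_dock)}
    → {at(lab), have(k1), key_at(k4,dock), open(d_bay_dock), open(d_lab_dock)}
  through step 3 (move(bay,lab)): drop {at(lab)}, keep {have(k1), key_at(k4,dock), open(d_bay_dock), open(d_lab_dock)}, require {at(bay), open(d_bay_lab)}
    → {at(bay), have(k1), key_at(k4,dock), open(d_bay_dock), open(d_bay_lab), open(d_lab_dock)}
  through step 2 (move(lab,bay)): drop {at(bay)}, keep {have(k1), key_at(k4,dock), open(d_bay_dock), open(d_bay_lab), open(d_lab_dock)}, require {at(lab), open(d_bay_lab)}
    → {at(lab), have(k1), key_at(k4,dock), open(d_bay_dock), open(d_bay_lab), open(d_lab_dock)}
  through step 1 (unlock(d_bay_dock)): drop {open(d_bay_dock)}, keep {at(lab), have(k1), key_at(k4,dock), open(d_bay_lab), open(d_lab_dock)}, require {have(k4), locked(d_bay_dock)}
    → {at(lab), have(k1), have(k4), key_at(k4,dock), locked(d_bay_dock), open(d_bay_lab), open(d_lab_dock)}

== RESULT ==
["at(lab)", "have(k1)", "have(k4)", "key_at(k4,dock)", "locked(d_bay_dock)", "open(d_bay_lab)", "open(d_lab_dock)"]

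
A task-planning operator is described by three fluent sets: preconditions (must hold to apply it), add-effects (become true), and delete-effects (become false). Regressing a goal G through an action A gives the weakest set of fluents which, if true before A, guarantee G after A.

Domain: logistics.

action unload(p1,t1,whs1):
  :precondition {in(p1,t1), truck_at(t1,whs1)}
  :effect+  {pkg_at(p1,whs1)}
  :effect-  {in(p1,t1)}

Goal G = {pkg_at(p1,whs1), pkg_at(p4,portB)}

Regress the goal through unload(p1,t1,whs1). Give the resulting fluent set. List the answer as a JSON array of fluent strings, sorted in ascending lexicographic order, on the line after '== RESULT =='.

Compute (G \ add) ∪ pre:
  G ∩ del = {}  (empty — regression defined)
  G \ add = {pkg_at(p1,whs1), pkg_at(p4,portB)} \ {pkg_at(p1,whs1)} = {pkg_at(p4,portB)}
  ∪ pre   = {pkg_at(p4,portB)} ∪ {in(p1,t1), truck_at(t1,whs1)}
          = {in(p1,t1), pkg_at(p4,portB), truck_at(t1,whs1)}

== RESULT ==
["in(p1,t1)", "pkg_at(p4,portB)", "truck_at(t1,whs1)"]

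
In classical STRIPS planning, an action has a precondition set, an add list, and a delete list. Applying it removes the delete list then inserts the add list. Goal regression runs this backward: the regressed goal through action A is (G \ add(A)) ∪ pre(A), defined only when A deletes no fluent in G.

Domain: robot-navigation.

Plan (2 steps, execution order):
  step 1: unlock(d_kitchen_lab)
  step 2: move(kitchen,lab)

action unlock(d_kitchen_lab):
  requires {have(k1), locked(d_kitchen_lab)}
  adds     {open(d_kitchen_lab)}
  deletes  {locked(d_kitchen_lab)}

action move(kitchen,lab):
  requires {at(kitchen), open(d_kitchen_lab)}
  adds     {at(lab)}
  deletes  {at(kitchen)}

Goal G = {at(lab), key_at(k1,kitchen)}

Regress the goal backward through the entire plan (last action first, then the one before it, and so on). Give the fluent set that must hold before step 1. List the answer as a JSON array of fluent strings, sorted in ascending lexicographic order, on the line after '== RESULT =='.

Work backward from the goal:
  through step 2 (move(kitchen,lab)): drop {at(lab)}, keep {key_at(k1,kitchen)}, require {at(kitchen), open(d_kitchen_lab)}
    → {at(kitchen), key_at(k1,kitchen), open(d_kitchen_lab)}
  through step 1 (unlock(d_kitchen_lab)): drop {open(d_kitchen_lab)}, keep {at(kitchen), key_at(k1,kitchen)}, require {have(k1), locked(d_kitchen_lab)}
    → {at(kitchen), have(k1), key_at(k1,kitchen), locked(d_kitchen_lab)}

== RESULT ==
["at(kitchen)", "have(k1)", "key_at(k1,kitchen)", "locked(d_kitchen_lab)"]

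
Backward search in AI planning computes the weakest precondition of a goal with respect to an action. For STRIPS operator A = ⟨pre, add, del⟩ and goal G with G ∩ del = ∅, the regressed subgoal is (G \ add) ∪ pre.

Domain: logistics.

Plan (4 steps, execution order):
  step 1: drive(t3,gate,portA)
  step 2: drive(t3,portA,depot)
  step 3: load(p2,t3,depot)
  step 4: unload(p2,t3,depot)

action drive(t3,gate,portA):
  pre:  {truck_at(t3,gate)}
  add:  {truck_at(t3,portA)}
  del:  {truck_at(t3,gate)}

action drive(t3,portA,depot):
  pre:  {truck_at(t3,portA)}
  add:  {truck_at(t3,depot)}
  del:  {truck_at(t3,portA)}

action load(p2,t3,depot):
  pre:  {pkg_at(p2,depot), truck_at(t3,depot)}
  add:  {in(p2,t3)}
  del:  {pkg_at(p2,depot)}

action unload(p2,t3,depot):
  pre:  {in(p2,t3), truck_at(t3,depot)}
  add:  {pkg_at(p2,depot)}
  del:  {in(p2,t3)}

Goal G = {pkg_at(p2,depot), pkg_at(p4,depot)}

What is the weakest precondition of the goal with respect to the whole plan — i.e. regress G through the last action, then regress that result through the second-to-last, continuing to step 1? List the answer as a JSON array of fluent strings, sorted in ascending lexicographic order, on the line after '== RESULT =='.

Regress step by step:
  through step 4 (unload(p2,t3,depot)): drop {pkg_at(p2,depot)}, keep {pkg_at(p4,depot)}, require {in(p2,t3), truck_at(t3,depot)}
    → {in(p2,t3), pkg_at(p4,depot), truck_at(t3,depot)}
  through step 3 (load(p2,t3,depot)): drop {in(p2,t3)}, keep {pkg_at(p4,depot), truck_at(t3,depot)}, require {pkg_at(p2,depot), truck_at(t3,depot)}
    → {pkg_at(p2,depot), pkg_at(p4,depot), truck_at(t3,depot)}
  through step 2 (drive(t3,portA,depot)): drop {truck_at(t3,depot)}, keep {pkg_at(p2,depot), pkg_at(p4,depot)}, require {truck_at(t3,portA)}
    → {pkg_at(p2,depot), pkg_at(p4,depot), truck_at(t3,portA)}
  through step 1 (drive(t3,gate,portA)): drop {truck_at(t3,portA)}, keep {pkg_at(p2,depot), pkg_at(p4,depot)}, require {truck_at(t3,gate)}
    → {pkg_at(p2,depot), pkg_at(p4,depot), truck_at(t3,gate)}

== RESULT ==
["pkg_at(p2,depot)", "pkg_at(p4,depot)", "truck_at(t3,gate)"]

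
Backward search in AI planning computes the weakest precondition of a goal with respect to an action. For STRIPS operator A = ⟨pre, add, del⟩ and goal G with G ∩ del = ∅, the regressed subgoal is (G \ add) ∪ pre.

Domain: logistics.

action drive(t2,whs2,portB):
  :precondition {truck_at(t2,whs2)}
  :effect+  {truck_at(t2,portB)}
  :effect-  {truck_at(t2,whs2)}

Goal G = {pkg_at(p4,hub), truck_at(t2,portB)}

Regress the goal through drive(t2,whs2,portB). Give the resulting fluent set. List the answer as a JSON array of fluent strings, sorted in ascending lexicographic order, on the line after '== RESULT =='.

Regress:
  G ∩ del = {}  (empty — regression defined)
  G \ add = {pkg_at(p4,hub), truck_at(t2,portB)} \ {truck_at(t2,portB)} = {pkg_at(p4,hub)}
  ∪ pre   = {pkg_at(p4,hub)} ∪ {truck_at(t2,whs2)}
          = {pkg_at(p4,hub), truck_at(t2,whs2)}

== RESULT ==
["pkg_at(p4,hub)", "truck_at(t2,whs2)"]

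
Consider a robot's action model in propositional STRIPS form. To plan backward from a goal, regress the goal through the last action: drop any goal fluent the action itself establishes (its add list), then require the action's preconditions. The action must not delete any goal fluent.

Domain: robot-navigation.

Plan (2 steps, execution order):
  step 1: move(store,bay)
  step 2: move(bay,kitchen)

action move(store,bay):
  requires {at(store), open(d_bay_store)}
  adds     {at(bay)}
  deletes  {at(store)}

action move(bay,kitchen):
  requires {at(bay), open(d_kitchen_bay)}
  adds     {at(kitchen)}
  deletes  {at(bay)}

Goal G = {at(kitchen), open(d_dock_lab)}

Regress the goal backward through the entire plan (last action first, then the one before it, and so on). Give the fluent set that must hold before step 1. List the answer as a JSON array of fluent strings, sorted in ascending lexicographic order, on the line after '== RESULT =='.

Work backward from the goal:
  through step 2 (move(bay,kitchen)): drop {at(kitchen)}, keep {open(d_dock_lab)}, require {at(bay), open(d_kitchen_bay)}
    → {at(bay), open(d_dock_lab), open(d_kitchen_bay)}
  through step 1 (move(store,bay)): drop {at(bay)}, keep {open(d_dock_lab), open(d_kitchen_bay)}, require {at(store), open(d_bay_store)}
    → {at(store), open(d_bay_store), open(d_dock_lab), open(d_kitchen_bay)}

== RESULT ==
["at(store)", "open(d_bay_store)", "open(d_dock_lab)", "open(d_kitchen_bay)"]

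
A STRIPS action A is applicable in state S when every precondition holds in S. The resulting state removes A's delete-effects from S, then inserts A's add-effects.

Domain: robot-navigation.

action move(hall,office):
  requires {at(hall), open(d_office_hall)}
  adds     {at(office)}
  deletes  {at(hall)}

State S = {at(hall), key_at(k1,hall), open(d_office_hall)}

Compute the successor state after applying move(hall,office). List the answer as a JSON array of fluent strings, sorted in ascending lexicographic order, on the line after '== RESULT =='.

Progress:
  pre ⊆ S: {at(hall), open(d_office_hall)} ⊆ S  — applicable
  S \ del = {key_at(k1,hall), open(d_office_hall)}
  ∪ add   = {at(office), key_at(k1,hall), open(d_office_hall)}

== RESULT ==
["at(office)", "key_at(k1,hall)", "open(d_office_hall)"]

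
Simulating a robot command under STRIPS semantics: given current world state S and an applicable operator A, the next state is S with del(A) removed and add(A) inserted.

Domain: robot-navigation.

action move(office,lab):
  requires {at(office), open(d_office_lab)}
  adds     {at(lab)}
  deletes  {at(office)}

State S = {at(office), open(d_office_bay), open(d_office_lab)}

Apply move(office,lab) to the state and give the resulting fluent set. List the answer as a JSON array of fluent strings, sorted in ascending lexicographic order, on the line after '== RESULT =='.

Compute (S \ del) ∪ add:
  pre ⊆ S: {at(office), open(d_office_lab)} ⊆ S  — applicable
  S \ del = {open(d_office_bay), open(d_office_lab)}
  ∪ add   = {at(lab), open(d_office_bay), open(d_office_lab)}

== RESULT ==
["at(lab)", "open(d_office_bay)", "open(d_office_lab)"]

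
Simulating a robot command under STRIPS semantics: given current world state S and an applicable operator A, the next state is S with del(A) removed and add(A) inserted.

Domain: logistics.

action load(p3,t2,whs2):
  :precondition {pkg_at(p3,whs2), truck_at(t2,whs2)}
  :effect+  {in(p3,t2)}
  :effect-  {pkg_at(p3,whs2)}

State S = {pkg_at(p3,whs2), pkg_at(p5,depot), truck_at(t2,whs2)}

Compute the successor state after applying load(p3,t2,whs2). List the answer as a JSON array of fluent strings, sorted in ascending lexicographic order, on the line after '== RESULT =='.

Compute (S \ del) ∪ add:
  pre ⊆ S: {pkg_at(p3,whs2), truck_at(t2,whs2)} ⊆ S  — applicable
  S \ del = {pkg_at(p5,depot), truck_at(t2,whs2)}
  ∪ add   = {in(p3,t2), pkg_at(p5,depot), truck_at(t2,whs2)}

== RESULT ==
["in(p3,t2)", "pkg_at(p5,depot)", "truck_at(t2,whs2)"]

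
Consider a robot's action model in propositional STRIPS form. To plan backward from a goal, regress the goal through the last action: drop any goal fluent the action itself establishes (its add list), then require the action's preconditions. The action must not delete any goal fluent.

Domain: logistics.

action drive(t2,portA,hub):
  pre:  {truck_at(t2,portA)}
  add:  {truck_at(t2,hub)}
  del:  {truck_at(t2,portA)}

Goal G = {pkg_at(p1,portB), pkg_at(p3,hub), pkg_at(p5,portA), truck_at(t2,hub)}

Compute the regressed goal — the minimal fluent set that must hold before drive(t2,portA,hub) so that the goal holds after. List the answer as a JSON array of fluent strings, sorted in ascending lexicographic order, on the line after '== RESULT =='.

Regress:
  G ∩ del = {}  (empty — regression defined)
  G \ add = {pkg_at(p1,portB), pkg_at(p3,hub), pkg_at(p5,portA), truck_at(t2,hub)} \ {truck_at(t2,hub)} = {pkg_at(p1,portB), pkg_at(p3,hub), pkg_at(p5,portA)}
  ∪ pre   = {pkg_at(p1,portB), pkg_at(p3,hub), pkg_at(p5,portA)} ∪ {truck_at(t2,portA)}
          = {pkg_at(p1,portB), pkg_at(p3,hub), pkg_at(p5,portA), truck_at(t2,portA)}

== RESULT ==
["pkg_at(p1,portB)", "pkg_at(p3,hub)", "pkg_at(p5,portA)", "truck_at(t2,portA)"]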